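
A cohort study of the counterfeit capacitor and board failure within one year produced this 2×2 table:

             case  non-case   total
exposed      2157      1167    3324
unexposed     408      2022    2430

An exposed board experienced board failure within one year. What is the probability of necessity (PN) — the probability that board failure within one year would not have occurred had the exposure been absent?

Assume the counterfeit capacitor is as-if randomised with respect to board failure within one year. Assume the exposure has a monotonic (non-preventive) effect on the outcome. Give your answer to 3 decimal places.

PN ≈ 0.741

p₁ = P(outcome | exposed) = 2157/3324 = 0.64892
p₀ = P(outcome | unexposed) = 408/2430 = 0.1679
Under exogeneity and monotonicity, PN = (p₁ − p₀)/p₁.
PN = (0.64892 − 0.1679) / 0.64892 ≈ 0.7413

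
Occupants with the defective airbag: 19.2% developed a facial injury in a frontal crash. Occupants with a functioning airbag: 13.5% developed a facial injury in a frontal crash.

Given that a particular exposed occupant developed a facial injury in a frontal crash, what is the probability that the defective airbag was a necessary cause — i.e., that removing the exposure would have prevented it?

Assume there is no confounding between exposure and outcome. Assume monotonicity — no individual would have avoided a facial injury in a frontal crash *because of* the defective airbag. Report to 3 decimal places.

p₁ = 0.192, p₀ = 0.135.
Under exogeneity and monotonicity, PN = (p₁ − p₀) / p₁.
PN = (0.192 − 0.135) / 0.192 = 0.057 / 0.192 ≈ 0.2969

PN ≈ 0.297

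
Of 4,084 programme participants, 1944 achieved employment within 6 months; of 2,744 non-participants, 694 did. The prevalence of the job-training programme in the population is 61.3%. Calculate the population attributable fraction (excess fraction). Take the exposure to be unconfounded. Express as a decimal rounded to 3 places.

p₁ = P(outcome | exposed) = 1944/4084 = 0.476
p₀ = P(outcome | unexposed) = 694/2744 = 0.25292
Overall risk P(Y=1) = π·p₁ + (1−π)·p₀ = 0.613×0.476 + 0.387×0.25292 = 0.38967.
Under exogeneity, PAF = [P(Y=1) − p₀] / P(Y=1).
PAF = (0.38967 − 0.25292) / 0.38967 ≈ 0.3509

PAF ≈ 0.351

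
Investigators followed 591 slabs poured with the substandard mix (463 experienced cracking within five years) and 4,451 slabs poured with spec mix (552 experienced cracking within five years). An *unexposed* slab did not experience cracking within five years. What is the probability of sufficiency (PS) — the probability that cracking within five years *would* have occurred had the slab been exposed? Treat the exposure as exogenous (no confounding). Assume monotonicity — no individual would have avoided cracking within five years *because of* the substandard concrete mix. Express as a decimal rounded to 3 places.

p₁ = P(outcome | exposed) = 463/591 = 0.78342
p₀ = P(outcome | unexposed) = 552/4451 = 0.12402
Under exogeneity and monotonicity, PS = (p₁ − p₀) / (1 − p₀).
PS = (0.78342 − 0.12402) / (1 − 0.12402) = 0.6594 / 0.87598 ≈ 0.7528

PS ≈ 0.753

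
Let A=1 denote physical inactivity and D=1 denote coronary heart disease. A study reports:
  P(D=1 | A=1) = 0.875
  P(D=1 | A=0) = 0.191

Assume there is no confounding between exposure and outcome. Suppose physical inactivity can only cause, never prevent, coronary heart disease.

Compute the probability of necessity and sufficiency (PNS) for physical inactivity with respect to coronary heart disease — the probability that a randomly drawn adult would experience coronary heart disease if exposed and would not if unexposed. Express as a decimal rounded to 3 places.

PNS ≈ 0.684

Let p₁ = 0.875, p₀ = 0.191.
Under exogeneity and monotonicity, PNS = p₁ − p₀.
PNS = 0.875 − 0.191 = 0.684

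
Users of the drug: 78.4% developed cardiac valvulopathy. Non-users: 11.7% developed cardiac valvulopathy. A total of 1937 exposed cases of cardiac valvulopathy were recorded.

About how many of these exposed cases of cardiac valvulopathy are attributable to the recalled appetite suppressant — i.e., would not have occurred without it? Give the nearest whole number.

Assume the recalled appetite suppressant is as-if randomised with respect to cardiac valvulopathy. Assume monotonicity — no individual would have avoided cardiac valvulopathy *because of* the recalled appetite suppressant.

p₁ = 0.784, p₀ = 0.117.
PN = (p₁ − p₀)/p₁ = (0.784 − 0.117) / 0.784 ≈ 0.85077.
Attributable cases ≈ PN × (exposed cases) = 0.85077 × 1937 ≈ 1647.93.

about 1648 cases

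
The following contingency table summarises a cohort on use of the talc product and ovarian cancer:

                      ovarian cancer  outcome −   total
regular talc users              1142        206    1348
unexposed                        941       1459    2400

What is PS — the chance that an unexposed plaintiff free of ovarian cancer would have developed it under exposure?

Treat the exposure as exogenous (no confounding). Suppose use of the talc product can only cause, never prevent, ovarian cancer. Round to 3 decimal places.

PS ≈ 0.749

p₁ = P(outcome | exposed) = 1142/1348 = 0.84718
p₀ = P(outcome | unexposed) = 941/2400 = 0.39208
Under exogeneity and monotonicity, PS = (p₁ − p₀) / (1 − p₀).
PS = (0.84718 − 0.39208) / (1 − 0.39208) = 0.4551 / 0.60792 ≈ 0.7486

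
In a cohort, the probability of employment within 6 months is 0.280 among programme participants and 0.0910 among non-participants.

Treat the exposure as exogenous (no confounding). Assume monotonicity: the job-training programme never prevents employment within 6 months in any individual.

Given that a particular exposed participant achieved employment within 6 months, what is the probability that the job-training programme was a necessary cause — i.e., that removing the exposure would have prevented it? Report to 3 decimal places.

Let p₁ = 0.28, p₀ = 0.091.
Under exogeneity and monotonicity, PN = (p₁ − p₀) / p₁.
PN = (0.28 − 0.091) / 0.28 = 0.189 / 0.28 ≈ 0.6750

PN ≈ 0.675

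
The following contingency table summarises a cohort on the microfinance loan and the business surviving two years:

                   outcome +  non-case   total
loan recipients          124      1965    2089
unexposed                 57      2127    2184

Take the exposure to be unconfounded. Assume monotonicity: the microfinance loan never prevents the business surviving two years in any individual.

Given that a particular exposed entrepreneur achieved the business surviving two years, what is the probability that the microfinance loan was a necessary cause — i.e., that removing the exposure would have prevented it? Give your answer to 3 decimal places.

PN ≈ 0.560

p₁ = P(outcome | exposed) = 124/2089 = 0.059359
p₀ = P(outcome | unexposed) = 57/2184 = 0.026099
Under exogeneity and monotonicity, PN = (p₁ − p₀)/p₁.
PN = (0.059359 − 0.026099) / 0.059359 ≈ 0.5603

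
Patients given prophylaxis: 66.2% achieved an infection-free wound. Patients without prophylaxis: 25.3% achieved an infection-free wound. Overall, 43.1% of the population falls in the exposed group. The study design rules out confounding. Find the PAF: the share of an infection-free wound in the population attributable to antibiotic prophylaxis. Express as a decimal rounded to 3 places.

PAF ≈ 0.411

p₁ = 0.662, p₀ = 0.253.
Overall risk P(Y=1) = π·p₁ + (1−π)·p₀ = 0.431×0.662 + 0.569×0.253 = 0.42928.
Under exogeneity, PAF = [P(Y=1) − p₀] / P(Y=1).
PAF = (0.42928 − 0.253) / 0.42928 ≈ 0.4106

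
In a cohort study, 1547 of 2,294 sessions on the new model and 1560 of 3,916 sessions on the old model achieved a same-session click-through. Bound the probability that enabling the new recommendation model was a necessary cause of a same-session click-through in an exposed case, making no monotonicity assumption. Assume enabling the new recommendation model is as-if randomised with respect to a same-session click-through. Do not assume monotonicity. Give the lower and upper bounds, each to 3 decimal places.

p₁ = P(outcome | exposed) = 1547/2294 = 0.67437
p₀ = P(outcome | unexposed) = 1560/3916 = 0.39837
Under exogeneity alone the bounds on PN are max{0,(p₁−p₀)/p₁} ≤ PN ≤ min{1,(1−p₀)/p₁}.
  lower = (p₁ − p₀)/p₁ = 0.276 / 0.67437 ≈ 0.4093
  upper = min{1, (1 − p₀)/p₁} = 0.60163 / 0.67437 ≈ 0.8921

0.409 ≤ PN ≤ 0.892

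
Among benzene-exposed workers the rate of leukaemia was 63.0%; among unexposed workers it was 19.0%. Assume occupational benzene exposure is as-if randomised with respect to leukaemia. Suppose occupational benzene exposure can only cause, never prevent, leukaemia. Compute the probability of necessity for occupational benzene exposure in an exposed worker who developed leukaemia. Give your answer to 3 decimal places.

p₁ = 0.63, p₀ = 0.19.
Under exogeneity and monotonicity, PN = (p₁ − p₀) / p₁.
PN = (0.63 − 0.19) / 0.63 = 0.44 / 0.63 ≈ 0.6984

PN ≈ 0.698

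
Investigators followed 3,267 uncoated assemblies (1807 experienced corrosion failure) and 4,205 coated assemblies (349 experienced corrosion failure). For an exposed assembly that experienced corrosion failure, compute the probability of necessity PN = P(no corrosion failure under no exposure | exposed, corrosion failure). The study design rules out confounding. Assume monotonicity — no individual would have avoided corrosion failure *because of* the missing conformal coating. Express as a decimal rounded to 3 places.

p₁ = P(outcome | exposed) = 1807/3267 = 0.55311
p₀ = P(outcome | unexposed) = 349/4205 = 0.082996
Under exogeneity and monotonicity, PN = (p₁ − p₀) / p₁.
PN = (0.55311 − 0.082996) / 0.55311 = 0.47011 / 0.55311 ≈ 0.8499

PN ≈ 0.850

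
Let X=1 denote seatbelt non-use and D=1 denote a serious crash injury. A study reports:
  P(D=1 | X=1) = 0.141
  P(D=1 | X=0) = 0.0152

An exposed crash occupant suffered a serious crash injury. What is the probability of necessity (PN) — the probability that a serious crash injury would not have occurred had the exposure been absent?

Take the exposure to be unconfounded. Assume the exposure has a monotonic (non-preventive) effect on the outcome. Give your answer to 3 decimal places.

Let p₁ = 0.141, p₀ = 0.0152.
Under exogeneity and monotonicity, PN = (p₁ − p₀) / p₁.
PN = (0.141 − 0.0152) / 0.141 = 0.1258 / 0.141 ≈ 0.8922

PN ≈ 0.892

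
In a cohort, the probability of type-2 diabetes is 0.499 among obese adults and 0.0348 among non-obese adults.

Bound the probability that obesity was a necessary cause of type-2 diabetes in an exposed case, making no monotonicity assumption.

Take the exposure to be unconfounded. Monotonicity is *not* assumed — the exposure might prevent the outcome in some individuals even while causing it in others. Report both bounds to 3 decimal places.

0.930 ≤ PN ≤ 1.000

Let p₁ = 0.499, p₀ = 0.0348.
Under exogeneity alone the bounds on PN are max{0,(p₁−p₀)/p₁} ≤ PN ≤ min{1,(1−p₀)/p₁}.
  lower = (p₁ − p₀)/p₁ = 0.4642 / 0.499 ≈ 0.9303
  upper = min{1, (1 − p₀)/p₁} = 0.9652 / 0.499 ≈ 1.9343 → capped at 1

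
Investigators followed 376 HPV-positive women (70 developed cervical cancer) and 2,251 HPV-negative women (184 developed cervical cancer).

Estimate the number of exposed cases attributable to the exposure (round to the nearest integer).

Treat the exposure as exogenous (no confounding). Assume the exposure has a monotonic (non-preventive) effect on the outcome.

about 39 cases

p₁ = P(outcome | exposed) = 70/376 = 0.18617
p₀ = P(outcome | unexposed) = 184/2251 = 0.081741
PN = (p₁ − p₀)/p₁ = (0.18617 − 0.081741) / 0.18617 ≈ 0.56093.
Attributable cases ≈ PN × (exposed cases) = 0.56093 × 70 ≈ 39.27.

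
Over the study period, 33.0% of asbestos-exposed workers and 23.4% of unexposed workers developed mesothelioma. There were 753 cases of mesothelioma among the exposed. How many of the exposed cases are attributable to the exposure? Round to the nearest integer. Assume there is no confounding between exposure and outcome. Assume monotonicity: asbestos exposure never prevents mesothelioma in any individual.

p₁ = 0.33, p₀ = 0.234.
PN = (p₁ − p₀)/p₁ = (0.33 − 0.234) / 0.33 ≈ 0.29091.
Attributable cases ≈ PN × (exposed cases) = 0.29091 × 753 ≈ 219.05.

about 219 cases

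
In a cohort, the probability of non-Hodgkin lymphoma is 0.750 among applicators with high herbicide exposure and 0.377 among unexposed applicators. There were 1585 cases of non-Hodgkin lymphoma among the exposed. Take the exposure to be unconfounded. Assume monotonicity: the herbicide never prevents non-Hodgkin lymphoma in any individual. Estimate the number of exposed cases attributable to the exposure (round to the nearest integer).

about 788 cases

Let p₁ = 0.75, p₀ = 0.377.
PN = (p₁ − p₀)/p₁ = (0.75 − 0.377) / 0.75 ≈ 0.49733.
Attributable cases ≈ PN × (exposed cases) = 0.49733 × 1585 ≈ 788.27.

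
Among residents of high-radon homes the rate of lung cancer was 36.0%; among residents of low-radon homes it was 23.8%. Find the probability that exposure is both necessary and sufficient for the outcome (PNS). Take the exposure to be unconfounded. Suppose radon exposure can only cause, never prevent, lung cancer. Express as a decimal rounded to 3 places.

p₁ = 0.36, p₀ = 0.238.
Under exogeneity and monotonicity, PNS = p₁ − p₀.
PNS = 0.36 − 0.238 = 0.122

PNS ≈ 0.122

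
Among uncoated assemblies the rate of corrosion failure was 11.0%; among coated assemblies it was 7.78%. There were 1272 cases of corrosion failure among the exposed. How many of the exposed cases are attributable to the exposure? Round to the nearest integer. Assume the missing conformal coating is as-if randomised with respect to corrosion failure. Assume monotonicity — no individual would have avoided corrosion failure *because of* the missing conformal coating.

p₁ = 0.11, p₀ = 0.0778.
PN = (p₁ − p₀)/p₁ = (0.11 − 0.0778) / 0.11 ≈ 0.29273.
Attributable cases ≈ PN × (exposed cases) = 0.29273 × 1272 ≈ 372.35.

about 372 cases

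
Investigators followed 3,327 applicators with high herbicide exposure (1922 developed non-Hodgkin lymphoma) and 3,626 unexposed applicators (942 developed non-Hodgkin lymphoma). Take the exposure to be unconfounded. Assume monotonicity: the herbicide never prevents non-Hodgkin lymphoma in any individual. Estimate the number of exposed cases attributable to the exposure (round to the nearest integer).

p₁ = P(outcome | exposed) = 1922/3327 = 0.5777
p₀ = P(outcome | unexposed) = 942/3626 = 0.25979
PN = (p₁ − p₀)/p₁ = (0.5777 − 0.25979) / 0.5777 ≈ 0.55030.
Attributable cases ≈ PN × (exposed cases) = 0.55030 × 1922 ≈ 1057.68.

about 1058 cases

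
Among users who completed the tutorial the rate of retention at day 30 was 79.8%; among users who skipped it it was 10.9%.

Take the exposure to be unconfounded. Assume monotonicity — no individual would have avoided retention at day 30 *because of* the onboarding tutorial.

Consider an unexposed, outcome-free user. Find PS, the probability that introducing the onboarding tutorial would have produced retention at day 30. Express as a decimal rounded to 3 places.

PS ≈ 0.773

p₁ = 0.798, p₀ = 0.109.
Under exogeneity and monotonicity, PS = (p₁ − p₀) / (1 − p₀).
PS = (0.798 − 0.109) / (1 − 0.109) = 0.689 / 0.891 ≈ 0.7733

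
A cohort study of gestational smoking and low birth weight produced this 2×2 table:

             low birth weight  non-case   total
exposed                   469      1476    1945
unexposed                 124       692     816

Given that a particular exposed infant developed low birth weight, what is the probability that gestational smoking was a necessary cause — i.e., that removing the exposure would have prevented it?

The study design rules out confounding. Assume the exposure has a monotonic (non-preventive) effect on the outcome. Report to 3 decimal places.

p₁ = P(outcome | exposed) = 469/1945 = 0.24113
p₀ = P(outcome | unexposed) = 124/816 = 0.15196
Under exogeneity and monotonicity, PN = (p₁ − p₀)/p₁.
PN = (0.24113 − 0.15196) / 0.24113 ≈ 0.3698

PN ≈ 0.370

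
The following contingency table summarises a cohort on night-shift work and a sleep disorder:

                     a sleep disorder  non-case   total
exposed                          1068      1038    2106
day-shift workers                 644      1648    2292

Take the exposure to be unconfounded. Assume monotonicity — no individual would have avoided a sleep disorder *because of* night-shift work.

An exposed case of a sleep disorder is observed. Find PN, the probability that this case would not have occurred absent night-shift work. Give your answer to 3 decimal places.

PN ≈ 0.446

p₁ = P(outcome | exposed) = 1068/2106 = 0.50712
p₀ = P(outcome | unexposed) = 644/2292 = 0.28098
Under exogeneity and monotonicity, PN = (p₁ − p₀)/p₁.
PN = (0.50712 − 0.28098) / 0.50712 ≈ 0.4459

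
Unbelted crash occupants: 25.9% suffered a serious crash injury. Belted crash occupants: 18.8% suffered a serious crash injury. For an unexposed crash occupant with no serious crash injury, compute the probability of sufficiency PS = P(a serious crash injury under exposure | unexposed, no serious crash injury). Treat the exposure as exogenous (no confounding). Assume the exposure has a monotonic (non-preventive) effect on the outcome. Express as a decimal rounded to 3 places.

p₁ = 0.259, p₀ = 0.188.
Under exogeneity and monotonicity, PS = (p₁ − p₀) / (1 − p₀).
PS = (0.259 − 0.188) / (1 − 0.188) = 0.071 / 0.812 ≈ 0.0874

PS ≈ 0.087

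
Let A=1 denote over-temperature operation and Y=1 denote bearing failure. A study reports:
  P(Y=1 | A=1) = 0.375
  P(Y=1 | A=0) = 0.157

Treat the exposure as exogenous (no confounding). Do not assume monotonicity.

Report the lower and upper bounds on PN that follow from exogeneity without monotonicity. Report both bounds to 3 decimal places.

Let p₁ = 0.375, p₀ = 0.157.
Under exogeneity alone the bounds on PN are max{0,(p₁−p₀)/p₁} ≤ PN ≤ min{1,(1−p₀)/p₁}.
  lower = (p₁ − p₀)/p₁ = 0.218 / 0.375 ≈ 0.5813
  upper = min{1, (1 − p₀)/p₁} = 0.843 / 0.375 ≈ 2.2480 → capped at 1

0.581 ≤ PN ≤ 1.000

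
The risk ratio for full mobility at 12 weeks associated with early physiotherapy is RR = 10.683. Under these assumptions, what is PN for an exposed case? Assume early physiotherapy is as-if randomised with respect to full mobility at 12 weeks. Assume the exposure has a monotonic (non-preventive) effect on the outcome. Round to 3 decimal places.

PN ≈ 0.906

Under exogeneity and monotonicity, PN = (RR − 1) / RR = 1 − 1/RR.
PN = (10.683 − 1) / 10.683 = 9.683 / 10.683 ≈ 0.9064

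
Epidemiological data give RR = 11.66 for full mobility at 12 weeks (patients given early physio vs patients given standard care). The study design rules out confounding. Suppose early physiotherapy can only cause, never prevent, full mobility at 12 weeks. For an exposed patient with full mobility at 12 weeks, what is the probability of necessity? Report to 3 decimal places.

PN ≈ 0.914

Under exogeneity and monotonicity, PN = (RR − 1) / RR = 1 − 1/RR.
PN = (11.66 − 1) / 11.66 = 10.66 / 11.66 ≈ 0.9142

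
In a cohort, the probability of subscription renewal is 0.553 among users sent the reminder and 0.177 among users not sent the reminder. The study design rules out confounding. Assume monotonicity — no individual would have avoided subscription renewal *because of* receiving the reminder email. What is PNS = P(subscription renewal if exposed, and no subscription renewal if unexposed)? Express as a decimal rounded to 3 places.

PNS ≈ 0.376

Let p₁ = 0.553, p₀ = 0.177.
Under exogeneity and monotonicity, PNS = p₁ − p₀.
PNS = 0.553 − 0.177 = 0.376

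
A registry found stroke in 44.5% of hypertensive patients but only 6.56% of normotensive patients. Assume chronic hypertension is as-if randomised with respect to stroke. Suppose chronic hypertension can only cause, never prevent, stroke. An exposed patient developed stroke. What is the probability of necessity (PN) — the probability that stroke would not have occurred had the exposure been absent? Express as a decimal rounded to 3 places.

PN ≈ 0.853

p₁ = 0.445, p₀ = 0.0656.
Under exogeneity and monotonicity, PN = (p₁ − p₀) / p₁.
PN = (0.445 − 0.0656) / 0.445 = 0.3794 / 0.445 ≈ 0.8526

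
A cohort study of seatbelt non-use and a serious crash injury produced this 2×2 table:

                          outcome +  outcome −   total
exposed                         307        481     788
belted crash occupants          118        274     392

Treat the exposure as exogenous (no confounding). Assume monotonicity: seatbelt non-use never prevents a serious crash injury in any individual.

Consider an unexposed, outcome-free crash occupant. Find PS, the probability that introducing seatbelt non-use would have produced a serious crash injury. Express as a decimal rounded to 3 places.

p₁ = P(outcome | exposed) = 307/788 = 0.38959
p₀ = P(outcome | unexposed) = 118/392 = 0.30102
Under exogeneity and monotonicity, PS = (p₁ − p₀)/(1 − p₀).
PS = (0.38959 − 0.30102) / 0.69898 ≈ 0.1267

PS ≈ 0.127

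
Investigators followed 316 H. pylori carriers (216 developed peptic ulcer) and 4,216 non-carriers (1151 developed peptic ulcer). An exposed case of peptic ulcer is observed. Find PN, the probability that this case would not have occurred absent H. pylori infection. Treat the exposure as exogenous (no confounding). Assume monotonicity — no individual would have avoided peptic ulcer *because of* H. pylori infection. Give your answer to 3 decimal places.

p₁ = P(outcome | exposed) = 216/316 = 0.68354
p₀ = P(outcome | unexposed) = 1151/4216 = 0.27301
Under exogeneity and monotonicity, PN = (p₁ − p₀) / p₁.
PN = (0.68354 − 0.27301) / 0.68354 = 0.41054 / 0.68354 ≈ 0.6006

PN ≈ 0.601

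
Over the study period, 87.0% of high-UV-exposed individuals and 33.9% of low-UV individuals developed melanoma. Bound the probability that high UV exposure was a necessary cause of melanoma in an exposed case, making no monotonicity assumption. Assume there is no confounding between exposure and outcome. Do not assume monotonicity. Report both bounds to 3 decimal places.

0.610 ≤ PN ≤ 0.760

p₁ = 0.87, p₀ = 0.339.
Under exogeneity alone the bounds on PN are max{0,(p₁−p₀)/p₁} ≤ PN ≤ min{1,(1−p₀)/p₁}.
  lower = (p₁ − p₀)/p₁ = 0.531 / 0.87 ≈ 0.6103
  upper = min{1, (1 − p₀)/p₁} = 0.661 / 0.87 ≈ 0.7598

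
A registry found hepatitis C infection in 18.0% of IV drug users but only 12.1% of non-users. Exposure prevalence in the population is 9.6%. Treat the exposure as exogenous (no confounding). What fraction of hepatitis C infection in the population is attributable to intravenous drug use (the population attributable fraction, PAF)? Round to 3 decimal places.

PAF ≈ 0.045

p₁ = 0.18, p₀ = 0.121.
Overall risk P(Y=1) = π·p₁ + (1−π)·p₀ = 0.096×0.18 + 0.904×0.121 = 0.12666.
Under exogeneity, PAF = [P(Y=1) − p₀] / P(Y=1).
PAF = (0.12666 − 0.121) / 0.12666 ≈ 0.0447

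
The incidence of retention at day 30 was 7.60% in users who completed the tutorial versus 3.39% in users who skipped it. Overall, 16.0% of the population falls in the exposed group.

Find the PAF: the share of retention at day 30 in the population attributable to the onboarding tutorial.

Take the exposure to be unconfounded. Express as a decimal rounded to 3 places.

PAF ≈ 0.166

p₁ = 0.076, p₀ = 0.0339.
Overall risk P(Y=1) = π·p₁ + (1−π)·p₀ = 0.16×0.076 + 0.84×0.0339 = 0.040636.
Under exogeneity, PAF = [P(Y=1) − p₀] / P(Y=1).
PAF = (0.040636 − 0.0339) / 0.040636 ≈ 0.1658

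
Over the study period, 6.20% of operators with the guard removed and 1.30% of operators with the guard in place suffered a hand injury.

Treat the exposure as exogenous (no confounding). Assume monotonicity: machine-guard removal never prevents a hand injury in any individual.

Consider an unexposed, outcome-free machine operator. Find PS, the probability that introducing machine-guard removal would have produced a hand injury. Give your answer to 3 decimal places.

p₁ = 0.062, p₀ = 0.013.
Under exogeneity and monotonicity, PS = (p₁ − p₀) / (1 − p₀).
PS = (0.062 − 0.013) / (1 − 0.013) = 0.049 / 0.987 ≈ 0.0496

PS ≈ 0.050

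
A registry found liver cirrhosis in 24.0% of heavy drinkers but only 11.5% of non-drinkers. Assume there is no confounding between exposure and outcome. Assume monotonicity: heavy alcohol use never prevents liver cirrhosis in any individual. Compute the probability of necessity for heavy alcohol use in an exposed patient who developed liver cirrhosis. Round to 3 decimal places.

PN ≈ 0.521

p₁ = 0.24, p₀ = 0.115.
Under exogeneity and monotonicity, PN = (p₁ − p₀) / p₁.
PN = (0.24 − 0.115) / 0.24 = 0.125 / 0.24 ≈ 0.5208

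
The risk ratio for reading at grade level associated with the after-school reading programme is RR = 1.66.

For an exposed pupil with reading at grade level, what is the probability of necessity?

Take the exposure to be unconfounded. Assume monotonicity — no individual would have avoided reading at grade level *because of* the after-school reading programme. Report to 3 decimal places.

Under exogeneity and monotonicity, PN = (RR − 1) / RR = 1 − 1/RR.
PN = (1.66 − 1) / 1.66 = 0.66 / 1.66 ≈ 0.3976

PN ≈ 0.398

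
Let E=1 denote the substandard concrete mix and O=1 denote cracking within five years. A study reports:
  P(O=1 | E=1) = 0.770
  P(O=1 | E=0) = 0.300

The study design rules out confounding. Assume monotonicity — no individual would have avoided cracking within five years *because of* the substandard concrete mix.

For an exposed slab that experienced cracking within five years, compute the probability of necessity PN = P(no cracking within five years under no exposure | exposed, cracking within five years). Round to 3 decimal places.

PN ≈ 0.610

Let p₁ = 0.77, p₀ = 0.3.
Under exogeneity and monotonicity, PN = (p₁ − p₀) / p₁.
PN = (0.77 − 0.3) / 0.77 = 0.47 / 0.77 ≈ 0.6104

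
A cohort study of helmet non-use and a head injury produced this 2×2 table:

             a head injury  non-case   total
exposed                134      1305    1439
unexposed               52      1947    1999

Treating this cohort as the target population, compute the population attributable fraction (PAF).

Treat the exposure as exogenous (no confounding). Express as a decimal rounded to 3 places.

PAF ≈ 0.519

p₁ = P(outcome | exposed) = 134/1439 = 0.09312
p₀ = P(outcome | unexposed) = 52/1999 = 0.026013
Exposure prevalence π = 1439/3438 = 0.41856; overall risk P(Y=1) = 0.054101.
Under exogeneity, PAF = [P(Y=1) − p₀]/P(Y=1).
PAF = (0.054101 − 0.026013) / 0.054101 ≈ 0.5192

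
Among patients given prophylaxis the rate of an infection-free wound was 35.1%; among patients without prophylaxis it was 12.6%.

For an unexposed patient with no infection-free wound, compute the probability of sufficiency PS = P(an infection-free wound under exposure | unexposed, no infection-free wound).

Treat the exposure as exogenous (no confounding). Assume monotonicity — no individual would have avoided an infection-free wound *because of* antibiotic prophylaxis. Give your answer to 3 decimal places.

PS ≈ 0.257

p₁ = 0.351, p₀ = 0.126.
Under exogeneity and monotonicity, PS = (p₁ − p₀) / (1 − p₀).
PS = (0.351 − 0.126) / (1 − 0.126) = 0.225 / 0.874 ≈ 0.2574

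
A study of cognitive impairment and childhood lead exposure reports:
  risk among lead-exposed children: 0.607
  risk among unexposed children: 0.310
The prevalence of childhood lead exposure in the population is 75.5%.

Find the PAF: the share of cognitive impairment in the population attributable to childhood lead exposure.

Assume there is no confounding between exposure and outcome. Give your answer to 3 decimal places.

Let p₁ = 0.607, p₀ = 0.31.
Overall risk P(Y=1) = π·p₁ + (1−π)·p₀ = 0.755×0.607 + 0.245×0.31 = 0.53424.
Under exogeneity, PAF = [P(Y=1) − p₀] / P(Y=1).
PAF = (0.53424 − 0.31) / 0.53424 ≈ 0.4197

PAF ≈ 0.420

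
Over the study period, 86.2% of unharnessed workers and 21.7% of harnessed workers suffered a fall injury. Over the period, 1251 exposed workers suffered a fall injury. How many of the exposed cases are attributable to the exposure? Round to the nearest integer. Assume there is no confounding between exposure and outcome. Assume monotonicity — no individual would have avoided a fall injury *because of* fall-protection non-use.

p₁ = 0.862, p₀ = 0.217.
PN = (p₁ − p₀)/p₁ = (0.862 − 0.217) / 0.862 ≈ 0.74826.
Attributable cases ≈ PN × (exposed cases) = 0.74826 × 1251 ≈ 936.07.

about 936 cases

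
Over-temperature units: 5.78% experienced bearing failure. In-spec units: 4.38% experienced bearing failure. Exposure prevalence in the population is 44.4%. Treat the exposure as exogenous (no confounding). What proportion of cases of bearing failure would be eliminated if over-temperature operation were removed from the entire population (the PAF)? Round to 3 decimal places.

p₁ = 0.0578, p₀ = 0.0438.
Overall risk P(Y=1) = π·p₁ + (1−π)·p₀ = 0.444×0.0578 + 0.556×0.0438 = 0.050016.
Under exogeneity, PAF = [P(Y=1) − p₀] / P(Y=1).
PAF = (0.050016 − 0.0438) / 0.050016 ≈ 0.1243

PAF ≈ 0.124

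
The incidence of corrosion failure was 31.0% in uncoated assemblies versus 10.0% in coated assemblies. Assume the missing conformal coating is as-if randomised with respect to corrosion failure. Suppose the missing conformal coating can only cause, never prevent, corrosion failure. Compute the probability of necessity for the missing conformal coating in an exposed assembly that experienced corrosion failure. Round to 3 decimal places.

p₁ = 0.31, p₀ = 0.1.
Under exogeneity and monotonicity, PN = (p₁ − p₀) / p₁.
PN = (0.31 − 0.1) / 0.31 = 0.21 / 0.31 ≈ 0.6774

PN ≈ 0.677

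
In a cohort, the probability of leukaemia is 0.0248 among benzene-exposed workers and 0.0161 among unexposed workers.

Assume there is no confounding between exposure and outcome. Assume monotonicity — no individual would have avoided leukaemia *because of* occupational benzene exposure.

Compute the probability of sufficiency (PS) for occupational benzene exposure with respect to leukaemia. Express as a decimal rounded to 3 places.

Let p₁ = 0.0248, p₀ = 0.0161.
Under exogeneity and monotonicity, PS = (p₁ − p₀) / (1 − p₀).
PS = (0.0248 − 0.0161) / (1 − 0.0161) = 0.0087 / 0.9839 ≈ 0.0088

PS ≈ 0.009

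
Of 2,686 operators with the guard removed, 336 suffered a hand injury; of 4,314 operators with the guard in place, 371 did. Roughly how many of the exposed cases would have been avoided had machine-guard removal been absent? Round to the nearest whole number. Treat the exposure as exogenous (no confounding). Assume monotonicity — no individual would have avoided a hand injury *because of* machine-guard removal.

p₁ = P(outcome | exposed) = 336/2686 = 0.12509
p₀ = P(outcome | unexposed) = 371/4314 = 0.085999
PN = (p₁ − p₀)/p₁ = (0.12509 − 0.085999) / 0.12509 ≈ 0.31252.
Attributable cases ≈ PN × (exposed cases) = 0.31252 × 336 ≈ 105.01.

about 105 cases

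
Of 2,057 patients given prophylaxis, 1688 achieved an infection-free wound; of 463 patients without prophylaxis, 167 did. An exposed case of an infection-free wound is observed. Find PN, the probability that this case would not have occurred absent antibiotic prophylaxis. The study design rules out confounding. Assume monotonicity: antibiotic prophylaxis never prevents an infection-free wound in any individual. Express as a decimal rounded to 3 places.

PN ≈ 0.560

p₁ = P(outcome | exposed) = 1688/2057 = 0.82061
p₀ = P(outcome | unexposed) = 167/463 = 0.36069
Under exogeneity and monotonicity, PN = (p₁ − p₀) / p₁.
PN = (0.82061 − 0.36069) / 0.82061 = 0.45992 / 0.82061 ≈ 0.5605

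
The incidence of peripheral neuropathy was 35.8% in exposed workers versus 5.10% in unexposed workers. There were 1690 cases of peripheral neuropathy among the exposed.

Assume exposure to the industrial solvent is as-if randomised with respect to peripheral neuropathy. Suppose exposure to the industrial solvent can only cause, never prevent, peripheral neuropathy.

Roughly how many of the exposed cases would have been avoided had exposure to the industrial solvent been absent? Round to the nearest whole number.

p₁ = 0.358, p₀ = 0.051.
PN = (p₁ − p₀)/p₁ = (0.358 − 0.051) / 0.358 ≈ 0.85754.
Attributable cases ≈ PN × (exposed cases) = 0.85754 × 1690 ≈ 1449.25.

about 1449 cases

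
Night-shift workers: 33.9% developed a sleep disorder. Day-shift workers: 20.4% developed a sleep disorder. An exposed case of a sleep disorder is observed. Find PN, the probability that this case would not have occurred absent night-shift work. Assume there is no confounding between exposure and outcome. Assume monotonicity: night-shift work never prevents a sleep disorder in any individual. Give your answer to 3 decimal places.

PN ≈ 0.398

p₁ = 0.339, p₀ = 0.204.
Under exogeneity and monotonicity, PN = (p₁ − p₀) / p₁.
PN = (0.339 − 0.204) / 0.339 = 0.135 / 0.339 ≈ 0.3982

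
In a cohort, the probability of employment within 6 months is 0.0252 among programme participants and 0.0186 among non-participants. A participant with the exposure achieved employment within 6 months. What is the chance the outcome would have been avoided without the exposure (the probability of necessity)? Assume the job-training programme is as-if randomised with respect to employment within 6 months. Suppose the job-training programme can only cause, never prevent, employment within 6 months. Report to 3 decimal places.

PN ≈ 0.262

Let p₁ = 0.0252, p₀ = 0.0186.
Under exogeneity and monotonicity, PN = (p₁ − p₀) / p₁.
PN = (0.0252 − 0.0186) / 0.0252 = 0.0066 / 0.0252 ≈ 0.2619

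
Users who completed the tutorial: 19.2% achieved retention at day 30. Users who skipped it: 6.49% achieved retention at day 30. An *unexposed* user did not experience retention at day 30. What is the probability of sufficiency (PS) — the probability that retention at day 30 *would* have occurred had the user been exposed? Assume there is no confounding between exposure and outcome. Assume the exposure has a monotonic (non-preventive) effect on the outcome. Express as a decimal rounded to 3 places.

p₁ = 0.192, p₀ = 0.0649.
Under exogeneity and monotonicity, PS = (p₁ − p₀) / (1 − p₀).
PS = (0.192 − 0.0649) / (1 − 0.0649) = 0.1271 / 0.9351 ≈ 0.1359

PS ≈ 0.136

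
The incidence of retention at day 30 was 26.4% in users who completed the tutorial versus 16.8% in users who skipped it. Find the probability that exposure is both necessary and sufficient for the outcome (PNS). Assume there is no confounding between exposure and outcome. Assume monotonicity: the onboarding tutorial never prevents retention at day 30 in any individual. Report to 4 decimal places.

p₁ = 0.264, p₀ = 0.168.
Under exogeneity and monotonicity, PNS = p₁ − p₀.
PNS = 0.264 − 0.168 = 0.096

PNS ≈ 0.0960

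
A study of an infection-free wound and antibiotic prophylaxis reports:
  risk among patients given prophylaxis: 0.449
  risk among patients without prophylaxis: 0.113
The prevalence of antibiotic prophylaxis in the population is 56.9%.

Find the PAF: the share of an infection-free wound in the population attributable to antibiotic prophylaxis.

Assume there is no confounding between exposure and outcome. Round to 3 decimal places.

PAF ≈ 0.629

Let p₁ = 0.449, p₀ = 0.113.
Overall risk P(Y=1) = π·p₁ + (1−π)·p₀ = 0.569×0.449 + 0.431×0.113 = 0.30418.
Under exogeneity, PAF = [P(Y=1) − p₀] / P(Y=1).
PAF = (0.30418 − 0.113) / 0.30418 ≈ 0.6285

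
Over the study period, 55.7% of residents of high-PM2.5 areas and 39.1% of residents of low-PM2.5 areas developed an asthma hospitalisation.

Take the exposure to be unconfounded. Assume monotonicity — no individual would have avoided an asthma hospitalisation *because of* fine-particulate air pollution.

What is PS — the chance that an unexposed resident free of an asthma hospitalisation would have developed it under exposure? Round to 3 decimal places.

PS ≈ 0.273

p₁ = 0.557, p₀ = 0.391.
Under exogeneity and monotonicity, PS = (p₁ − p₀) / (1 − p₀).
PS = (0.557 − 0.391) / (1 − 0.391) = 0.166 / 0.609 ≈ 0.2726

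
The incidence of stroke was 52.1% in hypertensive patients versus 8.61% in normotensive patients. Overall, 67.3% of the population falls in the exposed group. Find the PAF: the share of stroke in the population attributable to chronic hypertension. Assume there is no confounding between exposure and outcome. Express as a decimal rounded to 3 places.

PAF ≈ 0.773

p₁ = 0.521, p₀ = 0.0861.
Overall risk P(Y=1) = π·p₁ + (1−π)·p₀ = 0.673×0.521 + 0.327×0.0861 = 0.37879.
Under exogeneity, PAF = [P(Y=1) − p₀] / P(Y=1).
PAF = (0.37879 − 0.0861) / 0.37879 ≈ 0.7727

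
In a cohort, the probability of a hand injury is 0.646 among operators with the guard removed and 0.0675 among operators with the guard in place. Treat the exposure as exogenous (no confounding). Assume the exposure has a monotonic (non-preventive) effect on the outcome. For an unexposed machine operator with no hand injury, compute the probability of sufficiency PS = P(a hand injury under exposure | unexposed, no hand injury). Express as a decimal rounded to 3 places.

PS ≈ 0.620

Let p₁ = 0.646, p₀ = 0.0675.
Under exogeneity and monotonicity, PS = (p₁ − p₀) / (1 − p₀).
PS = (0.646 − 0.0675) / (1 − 0.0675) = 0.5785 / 0.9325 ≈ 0.6204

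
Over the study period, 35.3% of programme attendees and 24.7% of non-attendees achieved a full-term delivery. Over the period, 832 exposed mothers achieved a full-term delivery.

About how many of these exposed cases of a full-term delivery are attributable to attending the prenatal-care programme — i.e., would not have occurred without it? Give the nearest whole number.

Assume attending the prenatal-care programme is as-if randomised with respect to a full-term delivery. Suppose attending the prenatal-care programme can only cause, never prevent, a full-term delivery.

p₁ = 0.353, p₀ = 0.247.
PN = (p₁ − p₀)/p₁ = (0.353 − 0.247) / 0.353 ≈ 0.30028.
Attributable cases ≈ PN × (exposed cases) = 0.30028 × 832 ≈ 249.84.

about 250 cases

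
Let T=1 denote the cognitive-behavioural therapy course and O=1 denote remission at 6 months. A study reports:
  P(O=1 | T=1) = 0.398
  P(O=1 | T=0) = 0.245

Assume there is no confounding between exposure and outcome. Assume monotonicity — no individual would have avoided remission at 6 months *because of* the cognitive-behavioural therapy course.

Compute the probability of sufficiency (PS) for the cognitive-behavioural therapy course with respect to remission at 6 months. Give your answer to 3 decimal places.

Let p₁ = 0.398, p₀ = 0.245.
Under exogeneity and monotonicity, PS = (p₁ − p₀) / (1 − p₀).
PS = (0.398 − 0.245) / (1 − 0.245) = 0.153 / 0.755 ≈ 0.2026

PS ≈ 0.203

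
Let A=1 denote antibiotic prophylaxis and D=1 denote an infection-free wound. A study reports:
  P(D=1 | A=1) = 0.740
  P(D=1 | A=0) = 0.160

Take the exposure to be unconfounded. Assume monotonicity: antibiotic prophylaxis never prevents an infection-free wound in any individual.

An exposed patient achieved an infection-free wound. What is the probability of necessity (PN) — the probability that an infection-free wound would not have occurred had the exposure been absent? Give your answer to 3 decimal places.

Let p₁ = 0.74, p₀ = 0.16.
Under exogeneity and monotonicity, PN = (p₁ − p₀) / p₁.
PN = (0.74 − 0.16) / 0.74 = 0.58 / 0.74 ≈ 0.7838

PN ≈ 0.784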